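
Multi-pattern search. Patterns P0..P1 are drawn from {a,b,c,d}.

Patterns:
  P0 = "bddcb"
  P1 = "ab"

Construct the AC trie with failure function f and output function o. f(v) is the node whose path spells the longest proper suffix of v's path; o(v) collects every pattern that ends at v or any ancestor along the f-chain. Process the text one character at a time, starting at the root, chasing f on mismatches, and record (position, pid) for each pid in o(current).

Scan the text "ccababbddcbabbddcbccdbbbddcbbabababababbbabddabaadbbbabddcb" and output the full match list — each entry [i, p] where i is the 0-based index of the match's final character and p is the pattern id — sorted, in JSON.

Build:
Trie nodes:
  n0 'ε': a→6 b→1
  n1 'b': d→2
  n2 'bd': d→3
  n3 'bdd': c→4
  n4 'bddc': b→5
  n5 'bddcb': ·  [P0 ends]
  n6 'a': b→7
  n7 'ab': ·  [P1 ends]

Failure links (BFS by depth):
  fail(1) 'b': from fail(0)=0 chase 'b': 0 ⇒ 0;  out=∅∪out(0)=∅
  fail(6) 'a': from fail(0)=0 chase 'a': 0 ⇒ 0;  out=∅∪out(0)=∅
  fail(2) 'bd': from fail(1)=0 chase 'd': 0 ⇒ 0;  out=∅∪out(0)=∅
  fail(7) 'ab': from fail(6)=0 chase 'b': 0 ⇒ 1;  out={1}∪out(1)={1}
  fail(3) 'bdd': from fail(2)=0 chase 'd': 0 ⇒ 0;  out=∅∪out(0)=∅
  fail(4) 'bddc': from fail(3)=0 chase 'c': 0 ⇒ 0;  out=∅∪out(0)=∅
  fail(5) 'bddcb': from fail(4)=0 chase 'b': 0 ⇒ 1;  out={0}∪out(1)={0}

Text stream:
[0] read 'c'  n0⇒n0
[1] read 'c'  n0⇒n0
[2] read 'a'  n0⇒n6
[3] read 'b'  n6⇒n7  → match P1@[2:3]
[4] read 'a'  n7⇒n6 (fail-walked)
[5] read 'b'  n6⇒n7  → match P1@[4:5]
[6] read 'b'  n7⇒n1 (fail-walked)
[7] read 'd'  n1⇒n2
[8] read 'd'  n2⇒n3
[9] read 'c'  n3⇒n4
[10] read 'b'  n4⇒n5  → match P0@[6:10]
[11] read 'a'  n5⇒n6 (fail-walked)
[12] read 'b'  n6⇒n7  → match P1@[11:12]
[13] read 'b'  n7⇒n1 (fail-walked)
[14] read 'd'  n1⇒n2
[15] read 'd'  n2⇒n3
[16] read 'c'  n3⇒n4
[17] read 'b'  n4⇒n5  → match P0@[13:17]
[18] read 'c'  n5⇒n0 (fail-walked)
[19] read 'c'  n0⇒n0
[20] read 'd'  n0⇒n0
[21] read 'b'  n0⇒n1
[22] read 'b'  n1⇒n1 (fail-walked)
[23] read 'b'  n1⇒n1 (fail-walked)
[24] read 'd'  n1⇒n2
[25] read 'd'  n2⇒n3
[26] read 'c'  n3⇒n4
[27] read 'b'  n4⇒n5  → match P0@[23:27]
[28] read 'b'  n5⇒n1 (fail-walked)
[29] read 'a'  n1⇒n6 (fail-walked)
[30] read 'b'  n6⇒n7  → match P1@[29:30]
[31] read 'a'  n7⇒n6 (fail-walked)
[32] read 'b'  n6⇒n7  → match P1@[31:32]
[33] read 'a'  n7⇒n6 (fail-walked)
[34] read 'b'  n6⇒n7  → match P1@[33:34]
[35] read 'a'  n7⇒n6 (fail-walked)
[36] read 'b'  n6⇒n7  → match P1@[35:36]
[37] read 'a'  n7⇒n6 (fail-walked)
[38] read 'b'  n6⇒n7  → match P1@[37:38]
[39] read 'b'  n7⇒n1 (fail-walked)
[40] read 'b'  n1⇒n1 (fail-walked)
[41] read 'a'  n1⇒n6 (fail-walked)
[42] read 'b'  n6⇒n7  → match P1@[41:42]
[43] read 'd'  n7⇒n2 (fail-walked)
[44] read 'd'  n2⇒n3
[45] read 'a'  n3⇒n6 (fail-walked)
[46] read 'b'  n6⇒n7  → match P1@[45:46]
[47] read 'a'  n7⇒n6 (fail-walked)
[48] read 'a'  n6⇒n6 (fail-walked)
[49] read 'd'  n6⇒n0 (fail-walked)
[50] read 'b'  n0⇒n1
[51] read 'b'  n1⇒n1 (fail-walked)
[52] read 'b'  n1⇒n1 (fail-walked)
[53] read 'a'  n1⇒n6 (fail-walked)
[54] read 'b'  n6⇒n7  → match P1@[53:54]
[55] read 'd'  n7⇒n2 (fail-walked)
[56] read 'd'  n2⇒n3
[57] read 'c'  n3⇒n4
[58] read 'b'  n4⇒n5  → match P0@[54:58]

All matches (sorted): [[3,1],[5,1],[10,0],[12,1],[17,0],[27,0],[30,1],[32,1],[34,1],[36,1],[38,1],[42,1],[46,1],[54,1],[58,0]]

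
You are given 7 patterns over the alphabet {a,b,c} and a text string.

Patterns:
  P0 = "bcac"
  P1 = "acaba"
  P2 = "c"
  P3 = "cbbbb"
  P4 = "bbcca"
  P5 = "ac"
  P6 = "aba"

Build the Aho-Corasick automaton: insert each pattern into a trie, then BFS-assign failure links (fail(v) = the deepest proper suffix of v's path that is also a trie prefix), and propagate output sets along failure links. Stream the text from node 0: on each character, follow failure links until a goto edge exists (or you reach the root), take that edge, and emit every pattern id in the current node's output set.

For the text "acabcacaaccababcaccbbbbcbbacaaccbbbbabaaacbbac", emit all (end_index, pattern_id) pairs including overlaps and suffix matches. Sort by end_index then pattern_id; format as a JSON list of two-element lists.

Build automaton:
Trie nodes:
  n0 'ε': a→5 b→1 c→10
  n1 'b': b→15 c→2
  n2 'bc': a→3
  n3 'bca': c→4
  n4 'bcac': ·  [P0 ends]
  n5 'a': b→19 c→6
  n6 'ac': a→7  [P5 ends]
  n7 'aca': b→8
  n8 'acab': a→9
  n9 'acaba': ·  [P1 ends]
  n10 'c': b→11  [P2 ends]
  n11 'cb': b→12
  n12 'cbb': b→13
  n13 'cbbb': b→14
  n14 'cbbbb': ·  [P3 ends]
  n15 'bb': c→16
  n16 'bbc': c→17
  n17 'bbcc': a→18
  n18 'bbcca': ·  [P4 ends]
  n19 'ab': a→20
  n20 'aba': ·  [P6 ends]

BFS fail/out derivation:
  n1('b'): parent n0 fail=0; on 'b' 0 → fail=0;  out ∅∪∅=∅
  n5('a'): parent n0 fail=0; on 'a' 0 → fail=0;  out ∅∪∅=∅
  n10('c'): parent n0 fail=0; on 'c' 0 → fail=0;  out {2}∪∅={2}
  n2('bc'): parent n1 fail=0; on 'c' 0 → fail=10;  out ∅∪{2}={2}
  n6('ac'): parent n5 fail=0; on 'c' 0 → fail=10;  out {5}∪{2}={2,5}
  n11('cb'): parent n10 fail=0; on 'b' 0 → fail=1;  out ∅∪∅=∅
  n15('bb'): parent n1 fail=0; on 'b' 0 → fail=1;  out ∅∪∅=∅
  n19('ab'): parent n5 fail=0; on 'b' 0 → fail=1;  out ∅∪∅=∅
  n3('bca'): parent n2 fail=10; on 'a' 10→0 → fail=5;  out ∅∪∅=∅
  n7('aca'): parent n6 fail=10; on 'a' 10→0 → fail=5;  out ∅∪∅=∅
  n12('cbb'): parent n11 fail=1; on 'b' 1 → fail=15;  out ∅∪∅=∅
  n16('bbc'): parent n15 fail=1; on 'c' 1 → fail=2;  out ∅∪{2}={2}
  n20('aba'): parent n19 fail=1; on 'a' 1→0 → fail=5;  out {6}∪∅={6}
  n4('bcac'): parent n3 fail=5; on 'c' 5 → fail=6;  out {0}∪{2,5}={0,2,5}
  n8('acab'): parent n7 fail=5; on 'b' 5 → fail=19;  out ∅∪∅=∅
  n13('cbbb'): parent n12 fail=15; on 'b' 15→1 → fail=15;  out ∅∪∅=∅
  n17('bbcc'): parent n16 fail=2; on 'c' 2→10→0 → fail=10;  out ∅∪{2}={2}
  n9('acaba'): parent n8 fail=19; on 'a' 19 → fail=20;  out {1}∪{6}={1,6}
  n14('cbbbb'): parent n13 fail=15; on 'b' 15→1 → fail=15;  out {3}∪∅={3}
  n18('bbcca'): parent n17 fail=10; on 'a' 10→0 → fail=5;  out {4}∪∅={4}

Scan:
pos 0 'a': at 5
pos 1 'c': at 6  ** P2@[1:1],P5@[0:1]
pos 2 'a': at 7
pos 3 'b': at 8
pos 4 'c': at 2 (via fail)  ** P2@[4:4]
pos 5 'a': at 3
pos 6 'c': at 4  ** P0@[3:6],P2@[6:6],P5@[5:6]
pos 7 'a': at 7 (via fail)
pos 8 'a': at 5 (via fail)
pos 9 'c': at 6  ** P2@[9:9],P5@[8:9]
pos 10 'c': at 10 (via fail)  ** P2@[10:10]
pos 11 'a': at 5 (via fail)
pos 12 'b': at 19
pos 13 'a': at 20  ** P6@[11:13]
pos 14 'b': at 19 (via fail)
pos 15 'c': at 2 (via fail)  ** P2@[15:15]
pos 16 'a': at 3
pos 17 'c': at 4  ** P0@[14:17],P2@[17:17],P5@[16:17]
pos 18 'c': at 10 (via fail)  ** P2@[18:18]
pos 19 'b': at 11
pos 20 'b': at 12
pos 21 'b': at 13
pos 22 'b': at 14  ** P3@[18:22]
pos 23 'c': at 16 (via fail)  ** P2@[23:23]
pos 24 'b': at 11 (via fail)
pos 25 'b': at 12
pos 26 'a': at 5 (via fail)
pos 27 'c': at 6  ** P2@[27:27],P5@[26:27]
pos 28 'a': at 7
pos 29 'a': at 5 (via fail)
pos 30 'c': at 6  ** P2@[30:30],P5@[29:30]
pos 31 'c': at 10 (via fail)  ** P2@[31:31]
pos 32 'b': at 11
pos 33 'b': at 12
pos 34 'b': at 13
pos 35 'b': at 14  ** P3@[31:35]
pos 36 'a': at 5 (via fail)
pos 37 'b': at 19
pos 38 'a': at 20  ** P6@[36:38]
pos 39 'a': at 5 (via fail)
pos 40 'a': at 5 (via fail)
pos 41 'c': at 6  ** P2@[41:41],P5@[40:41]
pos 42 'b': at 11 (via fail)
pos 43 'b': at 12
pos 44 'a': at 5 (via fail)
pos 45 'c': at 6  ** P2@[45:45],P5@[44:45]

Matches: [[1,2],[1,5],[4,2],[6,0],[6,2],[6,5],[9,2],[9,5],[10,2],[13,6],[15,2],[17,0],[17,2],[17,5],[18,2],[22,3],[23,2],[27,2],[27,5],[30,2],[30,5],[31,2],[35,3],[38,6],[41,2],[41,5],[45,2],[45,5]]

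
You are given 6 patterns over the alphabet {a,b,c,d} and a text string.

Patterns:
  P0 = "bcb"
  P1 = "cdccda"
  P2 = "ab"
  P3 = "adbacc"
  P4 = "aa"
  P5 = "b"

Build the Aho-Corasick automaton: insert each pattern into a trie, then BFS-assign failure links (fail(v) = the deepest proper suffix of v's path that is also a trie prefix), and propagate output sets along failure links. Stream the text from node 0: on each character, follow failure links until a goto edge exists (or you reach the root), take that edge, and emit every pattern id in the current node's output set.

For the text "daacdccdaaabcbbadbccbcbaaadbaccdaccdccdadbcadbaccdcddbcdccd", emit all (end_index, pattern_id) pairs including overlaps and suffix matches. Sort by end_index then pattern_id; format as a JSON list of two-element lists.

Construct AC machine:
Trie nodes:
  0='ε' goto a→10 b→1 c→4
  1='b' goto c→2  [P5 ends]
  2='bc' goto b→3
  3='bcb' goto ·  [P0 ends]
  4='c' goto d→5
  5='cd' goto c→6
  6='cdc' goto c→7
  7='cdcc' goto d→8
  8='cdccd' goto a→9
  9='cdccda' goto ·  [P1 ends]
  10='a' goto a→17 b→11 d→12
  11='ab' goto ·  [P2 ends]
  12='ad' goto b→13
  13='adb' goto a→14
  14='adba' goto c→15
  15='adbac' goto c→16
  16='adbacc' goto ·  [P3 ends]
  17='aa' goto ·  [P4 ends]

Failure links (BFS by depth):
  n1('b'): parent n0 fail=0; on 'b' 0 → fail=0;  out {5}∪∅={5}
  n4('c'): parent n0 fail=0; on 'c' 0 → fail=0;  out ∅∪∅=∅
  n10('a'): parent n0 fail=0; on 'a' 0 → fail=0;  out ∅∪∅=∅
  n2('bc'): parent n1 fail=0; on 'c' 0 → fail=4;  out ∅∪∅=∅
  n5('cd'): parent n4 fail=0; on 'd' 0 → fail=0;  out ∅∪∅=∅
  n11('ab'): parent n10 fail=0; on 'b' 0 → fail=1;  out {2}∪{5}={2,5}
  n12('ad'): parent n10 fail=0; on 'd' 0 → fail=0;  out ∅∪∅=∅
  n17('aa'): parent n10 fail=0; on 'a' 0 → fail=10;  out {4}∪∅={4}
  n3('bcb'): parent n2 fail=4; on 'b' 4→0 → fail=1;  out {0}∪{5}={0,5}
  n6('cdc'): parent n5 fail=0; on 'c' 0 → fail=4;  out ∅∪∅=∅
  n13('adb'): parent n12 fail=0; on 'b' 0 → fail=1;  out ∅∪{5}={5}
  n7('cdcc'): parent n6 fail=4; on 'c' 4→0 → fail=4;  out ∅∪∅=∅
  n14('adba'): parent n13 fail=1; on 'a' 1→0 → fail=10;  out ∅∪∅=∅
  n8('cdccd'): parent n7 fail=4; on 'd' 4 → fail=5;  out ∅∪∅=∅
  n15('adbac'): parent n14 fail=10; on 'c' 10→0 → fail=4;  out ∅∪∅=∅
  n9('cdccda'): parent n8 fail=5; on 'a' 5→0 → fail=10;  out {1}∪∅={1}
  n16('adbacc'): parent n15 fail=4; on 'c' 4→0 → fail=4;  out {3}∪∅={3}

Run:
i=0 'd': node 0→0
i=1 'a': node 0→10
i=2 'a': node 10→17  ** P4@[1:2]
i=3 'c': node 17→4 (via fail)
i=4 'd': node 4→5
i=5 'c': node 5→6
i=6 'c': node 6→7
i=7 'd': node 7→8
i=8 'a': node 8→9  ** P1@[3:8]
i=9 'a': node 9→17 (via fail)  ** P4@[8:9]
i=10 'a': node 17→17 (via fail)  ** P4@[9:10]
i=11 'b': node 17→11 (via fail)  ** P2@[10:11],P5@[11:11]
i=12 'c': node 11→2 (via fail)
i=13 'b': node 2→3  ** P0@[11:13],P5@[13:13]
i=14 'b': node 3→1 (via fail)  ** P5@[14:14]
i=15 'a': node 1→10 (via fail)
i=16 'd': node 10→12
i=17 'b': node 12→13  ** P5@[17:17]
i=18 'c': node 13→2 (via fail)
i=19 'c': node 2→4 (via fail)
i=20 'b': node 4→1 (via fail)  ** P5@[20:20]
i=21 'c': node 1→2
i=22 'b': node 2→3  ** P0@[20:22],P5@[22:22]
i=23 'a': node 3→10 (via fail)
i=24 'a': node 10→17  ** P4@[23:24]
i=25 'a': node 17→17 (via fail)  ** P4@[24:25]
i=26 'd': node 17→12 (via fail)
i=27 'b': node 12→13  ** P5@[27:27]
i=28 'a': node 13→14
i=29 'c': node 14→15
i=30 'c': node 15→16  ** P3@[25:30]
i=31 'd': node 16→5 (via fail)
i=32 'a': node 5→10 (via fail)
i=33 'c': node 10→4 (via fail)
i=34 'c': node 4→4 (via fail)
i=35 'd': node 4→5
i=36 'c': node 5→6
i=37 'c': node 6→7
i=38 'd': node 7→8
i=39 'a': node 8→9  ** P1@[34:39]
i=40 'd': node 9→12 (via fail)
i=41 'b': node 12→13  ** P5@[41:41]
i=42 'c': node 13→2 (via fail)
i=43 'a': node 2→10 (via fail)
i=44 'd': node 10→12
i=45 'b': node 12→13  ** P5@[45:45]
i=46 'a': node 13→14
i=47 'c': node 14→15
i=48 'c': node 15→16  ** P3@[43:48]
i=49 'd': node 16→5 (via fail)
i=50 'c': node 5→6
i=51 'd': node 6→5 (via fail)
i=52 'd': node 5→0 (via fail)
i=53 'b': node 0→1  ** P5@[53:53]
i=54 'c': node 1→2
i=55 'd': node 2→5 (via fail)
i=56 'c': node 5→6
i=57 'c': node 6→7
i=58 'd': node 7→8

Matches: [[2,4],[8,1],[9,4],[10,4],[11,2],[11,5],[13,0],[13,5],[14,5],[17,5],[20,5],[22,0],[22,5],[24,4],[25,4],[27,5],[30,3],[39,1],[41,5],[45,5],[48,3],[53,5]]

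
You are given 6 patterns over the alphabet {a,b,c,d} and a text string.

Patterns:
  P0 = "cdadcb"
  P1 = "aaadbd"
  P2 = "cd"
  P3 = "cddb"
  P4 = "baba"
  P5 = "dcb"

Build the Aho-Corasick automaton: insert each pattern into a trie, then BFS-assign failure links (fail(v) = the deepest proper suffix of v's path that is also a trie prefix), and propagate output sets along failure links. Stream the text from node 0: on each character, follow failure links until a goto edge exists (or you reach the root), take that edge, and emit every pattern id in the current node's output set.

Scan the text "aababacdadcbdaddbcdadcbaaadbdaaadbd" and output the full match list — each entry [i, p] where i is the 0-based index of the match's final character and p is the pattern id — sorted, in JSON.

Construct AC machine:
Trie nodes:
  n0 'ε': a→7 b→15 c→1 d→19
  n1 'c': d→2
  n2 'cd': a→3 d→13  ←P2
  n3 'cda': d→4
  n4 'cdad': c→5
  n5 'cdadc': b→6
  n6 'cdadcb': ·  ←P0
  n7 'a': a→8
  n8 'aa': a→9
  n9 'aaa': d→10
  n10 'aaad': b→11
  n11 'aaadb': d→12
  n12 'aaadbd': ·  ←P1
  n13 'cdd': b→14
  n14 'cddb': ·  ←P3
  n15 'b': a→16
  n16 'ba': b→17
  n17 'bab': a→18
  n18 'baba': ·  ←P4
  n19 'd': c→20
  n20 'dc': b→21
  n21 'dcb': ·  ←P5

Failure links (BFS by depth):
  fail(1) 'c': from fail(0)=0 chase 'c': 0 ⇒ 0;  out=∅∪out(0)=∅
  fail(7) 'a': from fail(0)=0 chase 'a': 0 ⇒ 0;  out=∅∪out(0)=∅
  fail(15) 'b': from fail(0)=0 chase 'b': 0 ⇒ 0;  out=∅∪out(0)=∅
  fail(19) 'd': from fail(0)=0 chase 'd': 0 ⇒ 0;  out=∅∪out(0)=∅
  fail(2) 'cd': from fail(1)=0 chase 'd': 0 ⇒ 19;  out={2}∪out(19)={2}
  fail(8) 'aa': from fail(7)=0 chase 'a': 0 ⇒ 7;  out=∅∪out(7)=∅
  fail(16) 'ba': from fail(15)=0 chase 'a': 0 ⇒ 7;  out=∅∪out(7)=∅
  fail(20) 'dc': from fail(19)=0 chase 'c': 0 ⇒ 1;  out=∅∪out(1)=∅
  fail(3) 'cda': from fail(2)=19 chase 'a': 19→0 ⇒ 7;  out=∅∪out(7)=∅
  fail(9) 'aaa': from fail(8)=7 chase 'a': 7 ⇒ 8;  out=∅∪out(8)=∅
  fail(13) 'cdd': from fail(2)=19 chase 'd': 19→0 ⇒ 19;  out=∅∪out(19)=∅
  fail(17) 'bab': from fail(16)=7 chase 'b': 7→0 ⇒ 15;  out=∅∪out(15)=∅
  fail(21) 'dcb': from fail(20)=1 chase 'b': 1→0 ⇒ 15;  out={5}∪out(15)={5}
  fail(4) 'cdad': from fail(3)=7 chase 'd': 7→0 ⇒ 19;  out=∅∪out(19)=∅
  fail(10) 'aaad': from fail(9)=8 chase 'd': 8→7→0 ⇒ 19;  out=∅∪out(19)=∅
  fail(14) 'cddb': from fail(13)=19 chase 'b': 19→0 ⇒ 15;  out={3}∪out(15)={3}
  fail(18) 'baba': from fail(17)=15 chase 'a': 15 ⇒ 16;  out={4}∪out(16)={4}
  fail(5) 'cdadc': from fail(4)=19 chase 'c': 19 ⇒ 20;  out=∅∪out(20)=∅
  fail(11) 'aaadb': from fail(10)=19 chase 'b': 19→0 ⇒ 15;  out=∅∪out(15)=∅
  fail(6) 'cdadcb': from fail(5)=20 chase 'b': 20 ⇒ 21;  out={0}∪out(21)={0,5}
  fail(12) 'aaadbd': from fail(11)=15 chase 'd': 15→0 ⇒ 19;  out={1}∪out(19)={1}

Scan:
i=0 'a': node 0→7
i=1 'a': node 7→8
i=2 'b': node 8→15 (via fail)
i=3 'a': node 15→16
i=4 'b': node 16→17
i=5 'a': node 17→18  ** P4@[2:5]
i=6 'c': node 18→1 (via fail)
i=7 'd': node 1→2  ** P2@[6:7]
i=8 'a': node 2→3
i=9 'd': node 3→4
i=10 'c': node 4→5
i=11 'b': node 5→6  ** P0@[6:11],P5@[9:11]
i=12 'd': node 6→19 (via fail)
i=13 'a': node 19→7 (via fail)
i=14 'd': node 7→19 (via fail)
i=15 'd': node 19→19 (via fail)
i=16 'b': node 19→15 (via fail)
i=17 'c': node 15→1 (via fail)
i=18 'd': node 1→2  ** P2@[17:18]
i=19 'a': node 2→3
i=20 'd': node 3→4
i=21 'c': node 4→5
i=22 'b': node 5→6  ** P0@[17:22],P5@[20:22]
i=23 'a': node 6→16 (via fail)
i=24 'a': node 16→8 (via fail)
i=25 'a': node 8→9
i=26 'd': node 9→10
i=27 'b': node 10→11
i=28 'd': node 11→12  ** P1@[23:28]
i=29 'a': node 12→7 (via fail)
i=30 'a': node 7→8
i=31 'a': node 8→9
i=32 'd': node 9→10
i=33 'b': node 10→11
i=34 'd': node 11→12  ** P1@[29:34]

Matches: [[5,4],[7,2],[11,0],[11,5],[18,2],[22,0],[22,5],[28,1],[34,1]]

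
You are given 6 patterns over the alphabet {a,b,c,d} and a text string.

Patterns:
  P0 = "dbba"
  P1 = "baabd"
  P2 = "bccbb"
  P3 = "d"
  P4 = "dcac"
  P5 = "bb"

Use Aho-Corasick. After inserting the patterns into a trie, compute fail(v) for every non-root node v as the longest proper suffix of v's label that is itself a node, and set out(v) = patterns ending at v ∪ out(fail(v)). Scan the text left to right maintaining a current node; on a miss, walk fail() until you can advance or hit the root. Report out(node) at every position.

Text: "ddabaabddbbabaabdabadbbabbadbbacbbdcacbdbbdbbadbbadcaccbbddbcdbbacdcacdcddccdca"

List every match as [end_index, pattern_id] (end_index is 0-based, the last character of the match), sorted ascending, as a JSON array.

Build automaton:
Trie (insert patterns):
  n0 'ε': b→5 d→1
  n1 'd': b→2 c→14  ←P3
  n2 'db': b→3
  n3 'dbb': a→4
  n4 'dbba': ·  ←P0
  n5 'b': a→6 b→17 c→10
  n6 'ba': a→7
  n7 'baa': b→8
  n8 'baab': d→9
  n9 'baabd': ·  ←P1
  n10 'bc': c→11
  n11 'bcc': b→12
  n12 'bccb': b→13
  n13 'bccbb': ·  ←P2
  n14 'dc': a→15
  n15 'dca': c→16
  n16 'dcac': ·  ←P4
  n17 'bb': ·  ←P5

BFS fail/out derivation:
  fail(1) 'd': from fail(0)=0 chase 'd': 0 ⇒ 0;  out={3}∪out(0)={3}
  fail(5) 'b': from fail(0)=0 chase 'b': 0 ⇒ 0;  out=∅∪out(0)=∅
  fail(2) 'db': from fail(1)=0 chase 'b': 0 ⇒ 5;  out=∅∪out(5)=∅
  fail(6) 'ba': from fail(5)=0 chase 'a': 0 ⇒ 0;  out=∅∪out(0)=∅
  fail(10) 'bc': from fail(5)=0 chase 'c': 0 ⇒ 0;  out=∅∪out(0)=∅
  fail(14) 'dc': from fail(1)=0 chase 'c': 0 ⇒ 0;  out=∅∪out(0)=∅
  fail(17) 'bb': from fail(5)=0 chase 'b': 0 ⇒ 5;  out={5}∪out(5)={5}
  fail(3) 'dbb': from fail(2)=5 chase 'b': 5 ⇒ 17;  out=∅∪out(17)={5}
  fail(7) 'baa': from fail(6)=0 chase 'a': 0 ⇒ 0;  out=∅∪out(0)=∅
  fail(11) 'bcc': from fail(10)=0 chase 'c': 0 ⇒ 0;  out=∅∪out(0)=∅
  fail(15) 'dca': from fail(14)=0 chase 'a': 0 ⇒ 0;  out=∅∪out(0)=∅
  fail(4) 'dbba': from fail(3)=17 chase 'a': 17→5 ⇒ 6;  out={0}∪out(6)={0}
  fail(8) 'baab': from fail(7)=0 chase 'b': 0 ⇒ 5;  out=∅∪out(5)=∅
  fail(12) 'bccb': from fail(11)=0 chase 'b': 0 ⇒ 5;  out=∅∪out(5)=∅
  fail(16) 'dcac': from fail(15)=0 chase 'c': 0 ⇒ 0;  out={4}∪out(0)={4}
  fail(9) 'baabd': from fail(8)=5 chase 'd': 5→0 ⇒ 1;  out={1}∪out(1)={1,3}
  fail(13) 'bccbb': from fail(12)=5 chase 'b': 5 ⇒ 17;  out={2}∪out(17)={2,5}

Run:
[0] read 'd'  n0⇒n1  ** P3@[0:0]
[1] read 'd'  n1⇒n1 ·f  ** P3@[1:1]
[2] read 'a'  n1⇒n0 ·f
[3] read 'b'  n0⇒n5
[4] read 'a'  n5⇒n6
[5] read 'a'  n6⇒n7
[6] read 'b'  n7⇒n8
[7] read 'd'  n8⇒n9  ** P1@[3:7],P3@[7:7]
[8] read 'd'  n9⇒n1 ·f  ** P3@[8:8]
[9] read 'b'  n1⇒n2
[10] read 'b'  n2⇒n3  ** P5@[9:10]
[11] read 'a'  n3⇒n4  ** P0@[8:11]
[12] read 'b'  n4⇒n5 ·f
[13] read 'a'  n5⇒n6
[14] read 'a'  n6⇒n7
[15] read 'b'  n7⇒n8
[16] read 'd'  n8⇒n9  ** P1@[12:16],P3@[16:16]
[17] read 'a'  n9⇒n0 ·f
[18] read 'b'  n0⇒n5
[19] read 'a'  n5⇒n6
[20] read 'd'  n6⇒n1 ·f  ** P3@[20:20]
[21] read 'b'  n1⇒n2
[22] read 'b'  n2⇒n3  ** P5@[21:22]
[23] read 'a'  n3⇒n4  ** P0@[20:23]
[24] read 'b'  n4⇒n5 ·f
[25] read 'b'  n5⇒n17  ** P5@[24:25]
[26] read 'a'  n17⇒n6 ·f
[27] read 'd'  n6⇒n1 ·f  ** P3@[27:27]
[28] read 'b'  n1⇒n2
[29] read 'b'  n2⇒n3  ** P5@[28:29]
[30] read 'a'  n3⇒n4  ** P0@[27:30]
[31] read 'c'  n4⇒n0 ·f
[32] read 'b'  n0⇒n5
[33] read 'b'  n5⇒n17  ** P5@[32:33]
[34] read 'd'  n17⇒n1 ·f  ** P3@[34:34]
[35] read 'c'  n1⇒n14
[36] read 'a'  n14⇒n15
[37] read 'c'  n15⇒n16  ** P4@[34:37]
[38] read 'b'  n16⇒n5 ·f
[39] read 'd'  n5⇒n1 ·f  ** P3@[39:39]
[40] read 'b'  n1⇒n2
[41] read 'b'  n2⇒n3  ** P5@[40:41]
[42] read 'd'  n3⇒n1 ·f  ** P3@[42:42]
[43] read 'b'  n1⇒n2
[44] read 'b'  n2⇒n3  ** P5@[43:44]
[45] read 'a'  n3⇒n4  ** P0@[42:45]
[46] read 'd'  n4⇒n1 ·f  ** P3@[46:46]
[47] read 'b'  n1⇒n2
[48] read 'b'  n2⇒n3  ** P5@[47:48]
[49] read 'a'  n3⇒n4  ** P0@[46:49]
[50] read 'd'  n4⇒n1 ·f  ** P3@[50:50]
[51] read 'c'  n1⇒n14
[52] read 'a'  n14⇒n15
[53] read 'c'  n15⇒n16  ** P4@[50:53]
[54] read 'c'  n16⇒n0 ·f
[55] read 'b'  n0⇒n5
[56] read 'b'  n5⇒n17  ** P5@[55:56]
[57] read 'd'  n17⇒n1 ·f  ** P3@[57:57]
[58] read 'd'  n1⇒n1 ·f  ** P3@[58:58]
[59] read 'b'  n1⇒n2
[60] read 'c'  n2⇒n10 ·f
[61] read 'd'  n10⇒n1 ·f  ** P3@[61:61]
[62] read 'b'  n1⇒n2
[63] read 'b'  n2⇒n3  ** P5@[62:63]
[64] read 'a'  n3⇒n4  ** P0@[61:64]
[65] read 'c'  n4⇒n0 ·f
[66] read 'd'  n0⇒n1  ** P3@[66:66]
[67] read 'c'  n1⇒n14
[68] read 'a'  n14⇒n15
[69] read 'c'  n15⇒n16  ** P4@[66:69]
[70] read 'd'  n16⇒n1 ·f  ** P3@[70:70]
[71] read 'c'  n1⇒n14
[72] read 'd'  n14⇒n1 ·f  ** P3@[72:72]
[73] read 'd'  n1⇒n1 ·f  ** P3@[73:73]
[74] read 'c'  n1⇒n14
[75] read 'c'  n14⇒n0 ·f
[76] read 'd'  n0⇒n1  ** P3@[76:76]
[77] read 'c'  n1⇒n14
[78] read 'a'  n14⇒n15

All matches (sorted): [[0,3],[1,3],[7,1],[7,3],[8,3],[10,5],[11,0],[16,1],[16,3],[20,3],[22,5],[23,0],[25,5],[27,3],[29,5],[30,0],[33,5],[34,3],[37,4],[39,3],[41,5],[42,3],[44,5],[45,0],[46,3],[48,5],[49,0],[50,3],[53,4],[56,5],[57,3],[58,3],[61,3],[63,5],[64,0],[66,3],[69,4],[70,3],[72,3],[73,3],[76,3]]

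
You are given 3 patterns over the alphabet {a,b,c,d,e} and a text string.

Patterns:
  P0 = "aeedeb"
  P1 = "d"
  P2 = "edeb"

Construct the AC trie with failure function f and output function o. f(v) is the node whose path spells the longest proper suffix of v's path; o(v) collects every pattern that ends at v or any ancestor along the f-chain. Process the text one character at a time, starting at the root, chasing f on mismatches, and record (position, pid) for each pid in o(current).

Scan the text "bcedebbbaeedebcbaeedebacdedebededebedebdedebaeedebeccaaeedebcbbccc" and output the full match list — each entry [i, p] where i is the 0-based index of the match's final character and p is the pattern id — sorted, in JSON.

Build automaton:
Trie (insert patterns):
  n0 'ε': a→1 d→7 e→8
  n1 'a': e→2
  n2 'ae': e→3
  n3 'aee': d→4
  n4 'aeed': e→5
  n5 'aeede': b→6
  n6 'aeedeb': ·  ←P0
  n7 'd': ·  ←P1
  n8 'e': d→9
  n9 'ed': e→10
  n10 'ede': b→11
  n11 'edeb': ·  ←P2

Failure links (BFS by depth):
  fail(1) 'a': from fail(0)=0 chase 'a': 0 ⇒ 0;  out=∅∪out(0)=∅
  fail(7) 'd': from fail(0)=0 chase 'd': 0 ⇒ 0;  out={1}∪out(0)={1}
  fail(8) 'e': from fail(0)=0 chase 'e': 0 ⇒ 0;  out=∅∪out(0)=∅
  fail(2) 'ae': from fail(1)=0 chase 'e': 0 ⇒ 8;  out=∅∪out(8)=∅
  fail(9) 'ed': from fail(8)=0 chase 'd': 0 ⇒ 7;  out=∅∪out(7)={1}
  fail(3) 'aee': from fail(2)=8 chase 'e': 8→0 ⇒ 8;  out=∅∪out(8)=∅
  fail(10) 'ede': from fail(9)=7 chase 'e': 7→0 ⇒ 8;  out=∅∪out(8)=∅
  fail(4) 'aeed': from fail(3)=8 chase 'd': 8 ⇒ 9;  out=∅∪out(9)={1}
  fail(11) 'edeb': from fail(10)=8 chase 'b': 8→0 ⇒ 0;  out={2}∪out(0)={2}
  fail(5) 'aeede': from fail(4)=9 chase 'e': 9 ⇒ 10;  out=∅∪out(10)=∅
  fail(6) 'aeedeb': from fail(5)=10 chase 'b': 10 ⇒ 11;  out={0}∪out(11)={0,2}

Run:
[0] read 'b'  n0⇒n0
[1] read 'c'  n0⇒n0
[2] read 'e'  n0⇒n8
[3] read 'd'  n8⇒n9  emit P1@[3:3]
[4] read 'e'  n9⇒n10
[5] read 'b'  n10⇒n11  emit P2@[2:5]
[6] read 'b'  n11⇒n0 ·f
[7] read 'b'  n0⇒n0
[8] read 'a'  n0⇒n1
[9] read 'e'  n1⇒n2
[10] read 'e'  n2⇒n3
[11] read 'd'  n3⇒n4  emit P1@[11:11]
[12] read 'e'  n4⇒n5
[13] read 'b'  n5⇒n6  emit P0@[8:13],P2@[10:13]
[14] read 'c'  n6⇒n0 ·f
[15] read 'b'  n0⇒n0
[16] read 'a'  n0⇒n1
[17] read 'e'  n1⇒n2
[18] read 'e'  n2⇒n3
[19] read 'd'  n3⇒n4  emit P1@[19:19]
[20] read 'e'  n4⇒n5
[21] read 'b'  n5⇒n6  emit P0@[16:21],P2@[18:21]
[22] read 'a'  n6⇒n1 ·f
[23] read 'c'  n1⇒n0 ·f
[24] read 'd'  n0⇒n7  emit P1@[24:24]
[25] read 'e'  n7⇒n8 ·f
[26] read 'd'  n8⇒n9  emit P1@[26:26]
[27] read 'e'  n9⇒n10
[28] read 'b'  n10⇒n11  emit P2@[25:28]
[29] read 'e'  n11⇒n8 ·f
[30] read 'd'  n8⇒n9  emit P1@[30:30]
[31] read 'e'  n9⇒n10
[32] read 'd'  n10⇒n9 ·f  emit P1@[32:32]
[33] read 'e'  n9⇒n10
[34] read 'b'  n10⇒n11  emit P2@[31:34]
[35] read 'e'  n11⇒n8 ·f
[36] read 'd'  n8⇒n9  emit P1@[36:36]
[37] read 'e'  n9⇒n10
[38] read 'b'  n10⇒n11  emit P2@[35:38]
[39] read 'd'  n11⇒n7 ·f  emit P1@[39:39]
[40] read 'e'  n7⇒n8 ·f
[41] read 'd'  n8⇒n9  emit P1@[41:41]
[42] read 'e'  n9⇒n10
[43] read 'b'  n10⇒n11  emit P2@[40:43]
[44] read 'a'  n11⇒n1 ·f
[45] read 'e'  n1⇒n2
[46] read 'e'  n2⇒n3
[47] read 'd'  n3⇒n4  emit P1@[47:47]
[48] read 'e'  n4⇒n5
[49] read 'b'  n5⇒n6  emit P0@[44:49],P2@[46:49]
[50] read 'e'  n6⇒n8 ·f
[51] read 'c'  n8⇒n0 ·f
[52] read 'c'  n0⇒n0
[53] read 'a'  n0⇒n1
[54] read 'a'  n1⇒n1 ·f
[55] read 'e'  n1⇒n2
[56] read 'e'  n2⇒n3
[57] read 'd'  n3⇒n4  emit P1@[57:57]
[58] read 'e'  n4⇒n5
[59] read 'b'  n5⇒n6  emit P0@[54:59],P2@[56:59]
[60] read 'c'  n6⇒n0 ·f
[61] read 'b'  n0⇒n0
[62] read 'b'  n0⇒n0
[63] read 'c'  n0⇒n0
[64] read 'c'  n0⇒n0
[65] read 'c'  n0⇒n0

Result: [[3,1],[5,2],[11,1],[13,0],[13,2],[19,1],[21,0],[21,2],[24,1],[26,1],[28,2],[30,1],[32,1],[34,2],[36,1],[38,2],[39,1],[41,1],[43,2],[47,1],[49,0],[49,2],[57,1],[59,0],[59,2]]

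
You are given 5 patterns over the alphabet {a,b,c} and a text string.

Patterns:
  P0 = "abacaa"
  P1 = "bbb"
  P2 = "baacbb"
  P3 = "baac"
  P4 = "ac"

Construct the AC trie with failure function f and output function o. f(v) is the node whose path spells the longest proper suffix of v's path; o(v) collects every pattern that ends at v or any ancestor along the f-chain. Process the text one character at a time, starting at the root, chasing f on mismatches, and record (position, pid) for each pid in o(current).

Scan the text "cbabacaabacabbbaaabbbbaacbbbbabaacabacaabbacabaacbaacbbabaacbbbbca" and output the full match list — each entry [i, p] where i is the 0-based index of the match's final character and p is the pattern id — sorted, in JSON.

Build automaton:
Trie (insert patterns):
  n0 'ε': a→1 b→7
  n1 'a': b→2 c→15
  n2 'ab': a→3
  n3 'aba': c→4
  n4 'abac': a→5
  n5 'abaca': a→6
  n6 'abacaa': ·  ←P0
  n7 'b': a→10 b→8
  n8 'bb': b→9
  n9 'bbb': ·  ←P1
  n10 'ba': a→11
  n11 'baa': c→12
  n12 'baac': b→13  ←P3
  n13 'baacb': b→14
  n14 'baacbb': ·  ←P2
  n15 'ac': ·  ←P4

BFS fail/out derivation:
  n1('a'): parent n0 fail=0; on 'a' 0 → fail=0;  out ∅∪∅=∅
  n7('b'): parent n0 fail=0; on 'b' 0 → fail=0;  out ∅∪∅=∅
  n2('ab'): parent n1 fail=0; on 'b' 0 → fail=7;  out ∅∪∅=∅
  n8('bb'): parent n7 fail=0; on 'b' 0 → fail=7;  out ∅∪∅=∅
  n10('ba'): parent n7 fail=0; on 'a' 0 → fail=1;  out ∅∪∅=∅
  n15('ac'): parent n1 fail=0; on 'c' 0 → fail=0;  out {4}∪∅={4}
  n3('aba'): parent n2 fail=7; on 'a' 7 → fail=10;  out ∅∪∅=∅
  n9('bbb'): parent n8 fail=7; on 'b' 7 → fail=8;  out {1}∪∅={1}
  n11('baa'): parent n10 fail=1; on 'a' 1→0 → fail=1;  out ∅∪∅=∅
  n4('abac'): parent n3 fail=10; on 'c' 10→1 → fail=15;  out ∅∪{4}={4}
  n12('baac'): parent n11 fail=1; on 'c' 1 → fail=15;  out {3}∪{4}={3,4}
  n5('abaca'): parent n4 fail=15; on 'a' 15→0 → fail=1;  out ∅∪∅=∅
  n13('baacb'): parent n12 fail=15; on 'b' 15→0 → fail=7;  out ∅∪∅=∅
  n6('abacaa'): parent n5 fail=1; on 'a' 1→0 → fail=1;  out {0}∪∅={0}
  n14('baacbb'): parent n13 fail=7; on 'b' 7 → fail=8;  out {2}∪∅={2}

Scan:
i=0 'c': node 0→0
i=1 'b': node 0→7
i=2 'a': node 7→10
i=3 'b': node 10→2 (fail-walked)
i=4 'a': node 2→3
i=5 'c': node 3→4  ** P4@[4:5]
i=6 'a': node 4→5
i=7 'a': node 5→6  ** P0@[2:7]
i=8 'b': node 6→2 (fail-walked)
i=9 'a': node 2→3
i=10 'c': node 3→4  ** P4@[9:10]
i=11 'a': node 4→5
i=12 'b': node 5→2 (fail-walked)
i=13 'b': node 2→8 (fail-walked)
i=14 'b': node 8→9  ** P1@[12:14]
i=15 'a': node 9→10 (fail-walked)
i=16 'a': node 10→11
i=17 'a': node 11→1 (fail-walked)
i=18 'b': node 1→2
i=19 'b': node 2→8 (fail-walked)
i=20 'b': node 8→9  ** P1@[18:20]
i=21 'b': node 9→9 (fail-walked)  ** P1@[19:21]
i=22 'a': node 9→10 (fail-walked)
i=23 'a': node 10→11
i=24 'c': node 11→12  ** P3@[21:24],P4@[23:24]
i=25 'b': node 12→13
i=26 'b': node 13→14  ** P2@[21:26]
i=27 'b': node 14→9 (fail-walked)  ** P1@[25:27]
i=28 'b': node 9→9 (fail-walked)  ** P1@[26:28]
i=29 'a': node 9→10 (fail-walked)
i=30 'b': node 10→2 (fail-walked)
i=31 'a': node 2→3
i=32 'a': node 3→11 (fail-walked)
i=33 'c': node 11→12  ** P3@[30:33],P4@[32:33]
i=34 'a': node 12→1 (fail-walked)
i=35 'b': node 1→2
i=36 'a': node 2→3
i=37 'c': node 3→4  ** P4@[36:37]
i=38 'a': node 4→5
i=39 'a': node 5→6  ** P0@[34:39]
i=40 'b': node 6→2 (fail-walked)
i=41 'b': node 2→8 (fail-walked)
i=42 'a': node 8→10 (fail-walked)
i=43 'c': node 10→15 (fail-walked)  ** P4@[42:43]
i=44 'a': node 15→1 (fail-walked)
i=45 'b': node 1→2
i=46 'a': node 2→3
i=47 'a': node 3→11 (fail-walked)
i=48 'c': node 11→12  ** P3@[45:48],P4@[47:48]
i=49 'b': node 12→13
i=50 'a': node 13→10 (fail-walked)
i=51 'a': node 10→11
i=52 'c': node 11→12  ** P3@[49:52],P4@[51:52]
i=53 'b': node 12→13
i=54 'b': node 13→14  ** P2@[49:54]
i=55 'a': node 14→10 (fail-walked)
i=56 'b': node 10→2 (fail-walked)
i=57 'a': node 2→3
i=58 'a': node 3→11 (fail-walked)
i=59 'c': node 11→12  ** P3@[56:59],P4@[58:59]
i=60 'b': node 12→13
i=61 'b': node 13→14  ** P2@[56:61]
i=62 'b': node 14→9 (fail-walked)  ** P1@[60:62]
i=63 'b': node 9→9 (fail-walked)  ** P1@[61:63]
i=64 'c': node 9→0 (fail-walked)
i=65 'a': node 0→1

Matches: [[5,4],[7,0],[10,4],[14,1],[20,1],[21,1],[24,3],[24,4],[26,2],[27,1],[28,1],[33,3],[33,4],[37,4],[39,0],[43,4],[48,3],[48,4],[52,3],[52,4],[54,2],[59,3],[59,4],[61,2],[62,1],[63,1]]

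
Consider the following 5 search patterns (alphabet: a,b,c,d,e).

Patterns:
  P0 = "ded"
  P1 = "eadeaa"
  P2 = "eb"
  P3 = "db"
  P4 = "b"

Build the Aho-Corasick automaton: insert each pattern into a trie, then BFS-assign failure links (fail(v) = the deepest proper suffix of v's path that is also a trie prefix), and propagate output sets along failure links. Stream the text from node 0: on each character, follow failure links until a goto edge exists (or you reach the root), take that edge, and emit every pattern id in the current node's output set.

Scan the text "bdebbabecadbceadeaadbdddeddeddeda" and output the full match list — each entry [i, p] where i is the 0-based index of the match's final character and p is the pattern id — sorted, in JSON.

Construct AC machine:
Trie nodes:
  n0 'ε': b→12 d→1 e→4
  n1 'd': b→11 e→2
  n2 'de': d→3
  n3 'ded': ·  [P0 ends]
  n4 'e': a→5 b→10
  n5 'ea': d→6
  n6 'ead': e→7
  n7 'eade': a→8
  n8 'eadea': a→9
  n9 'eadeaa': ·  [P1 ends]
  n10 'eb': ·  [P2 ends]
  n11 'db': ·  [P3 ends]
  n12 'b': ·  [P4 ends]

Failure links (BFS by depth):
  n1('d'): parent n0 fail=0; on 'd' 0 → fail=0;  out ∅∪∅=∅
  n4('e'): parent n0 fail=0; on 'e' 0 → fail=0;  out ∅∪∅=∅
  n12('b'): parent n0 fail=0; on 'b' 0 → fail=0;  out {4}∪∅={4}
  n2('de'): parent n1 fail=0; on 'e' 0 → fail=4;  out ∅∪∅=∅
  n5('ea'): parent n4 fail=0; on 'a' 0 → fail=0;  out ∅∪∅=∅
  n10('eb'): parent n4 fail=0; on 'b' 0 → fail=12;  out {2}∪{4}={2,4}
  n11('db'): parent n1 fail=0; on 'b' 0 → fail=12;  out {3}∪{4}={3,4}
  n3('ded'): parent n2 fail=4; on 'd' 4→0 → fail=1;  out {0}∪∅={0}
  n6('ead'): parent n5 fail=0; on 'd' 0 → fail=1;  out ∅∪∅=∅
  n7('eade'): parent n6 fail=1; on 'e' 1 → fail=2;  out ∅∪∅=∅
  n8('eadea'): parent n7 fail=2; on 'a' 2→4 → fail=5;  out ∅∪∅=∅
  n9('eadeaa'): parent n8 fail=5; on 'a' 5→0 → fail=0;  out {1}∪∅={1}

Text stream:
i=0 'b': node 0→12  emit P4@[0:0]
i=1 'd': node 12→1 ·f
i=2 'e': node 1→2
i=3 'b': node 2→10 ·f  emit P2@[2:3],P4@[3:3]
i=4 'b': node 10→12 ·f  emit P4@[4:4]
i=5 'a': node 12→0 ·f
i=6 'b': node 0→12  emit P4@[6:6]
i=7 'e': node 12→4 ·f
i=8 'c': node 4→0 ·f
i=9 'a': node 0→0
i=10 'd': node 0→1
i=11 'b': node 1→11  emit P3@[10:11],P4@[11:11]
i=12 'c': node 11→0 ·f
i=13 'e': node 0→4
i=14 'a': node 4→5
i=15 'd': node 5→6
i=16 'e': node 6→7
i=17 'a': node 7→8
i=18 'a': node 8→9  emit P1@[13:18]
i=19 'd': node 9→1 ·f
i=20 'b': node 1→11  emit P3@[19:20],P4@[20:20]
i=21 'd': node 11→1 ·f
i=22 'd': node 1→1 ·f
i=23 'd': node 1→1 ·f
i=24 'e': node 1→2
i=25 'd': node 2→3  emit P0@[23:25]
i=26 'd': node 3→1 ·f
i=27 'e': node 1→2
i=28 'd': node 2→3  emit P0@[26:28]
i=29 'd': node 3→1 ·f
i=30 'e': node 1→2
i=31 'd': node 2→3  emit P0@[29:31]
i=32 'a': node 3→0 ·f

Matches: [[0,4],[3,2],[3,4],[4,4],[6,4],[11,3],[11,4],[18,1],[20,3],[20,4],[25,0],[28,0],[31,0]]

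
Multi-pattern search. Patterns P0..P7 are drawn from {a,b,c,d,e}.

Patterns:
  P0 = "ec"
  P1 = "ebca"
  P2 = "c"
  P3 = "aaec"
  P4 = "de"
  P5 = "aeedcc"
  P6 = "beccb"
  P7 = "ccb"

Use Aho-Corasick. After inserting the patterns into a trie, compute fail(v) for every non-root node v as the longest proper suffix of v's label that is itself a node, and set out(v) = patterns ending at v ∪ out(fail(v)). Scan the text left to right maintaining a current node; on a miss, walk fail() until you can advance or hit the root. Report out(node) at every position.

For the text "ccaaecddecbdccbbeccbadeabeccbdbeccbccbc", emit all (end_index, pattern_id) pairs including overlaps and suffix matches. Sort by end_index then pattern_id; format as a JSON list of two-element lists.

Build:
Trie nodes:
  n0 'ε': a→7 b→18 c→6 d→11 e→1
  n1 'e': b→3 c→2
  n2 'ec': ·  [P0 ends]
  n3 'eb': c→4
  n4 'ebc': a→5
  n5 'ebca': ·  [P1 ends]
  n6 'c': c→23  [P2 ends]
  n7 'a': a→8 e→13
  n8 'aa': e→9
  n9 'aae': c→10
  n10 'aaec': ·  [P3 ends]
  n11 'd': e→12
  n12 'de': ·  [P4 ends]
  n13 'ae': e→14
  n14 'aee': d→15
  n15 'aeed': c→16
  n16 'aeedc': c→17
  n17 'aeedcc': ·  [P5 ends]
  n18 'b': e→19
  n19 'be': c→20
  n20 'bec': c→21
  n21 'becc': b→22
  n22 'beccb': ·  [P6 ends]
  n23 'cc': b→24
  n24 'ccb': ·  [P7 ends]

BFS fail/out derivation:
  fail(1) 'e': from fail(0)=0 chase 'e': 0 ⇒ 0;  out=∅∪out(0)=∅
  fail(6) 'c': from fail(0)=0 chase 'c': 0 ⇒ 0;  out={2}∪out(0)={2}
  fail(7) 'a': from fail(0)=0 chase 'a': 0 ⇒ 0;  out=∅∪out(0)=∅
  fail(11) 'd': from fail(0)=0 chase 'd': 0 ⇒ 0;  out=∅∪out(0)=∅
  fail(18) 'b': from fail(0)=0 chase 'b': 0 ⇒ 0;  out=∅∪out(0)=∅
  fail(2) 'ec': from fail(1)=0 chase 'c': 0 ⇒ 6;  out={0}∪out(6)={0,2}
  fail(3) 'eb': from fail(1)=0 chase 'b': 0 ⇒ 18;  out=∅∪out(18)=∅
  fail(8) 'aa': from fail(7)=0 chase 'a': 0 ⇒ 7;  out=∅∪out(7)=∅
  fail(12) 'de': from fail(11)=0 chase 'e': 0 ⇒ 1;  out={4}∪out(1)={4}
  fail(13) 'ae': from fail(7)=0 chase 'e': 0 ⇒ 1;  out=∅∪out(1)=∅
  fail(19) 'be': from fail(18)=0 chase 'e': 0 ⇒ 1;  out=∅∪out(1)=∅
  fail(23) 'cc': from fail(6)=0 chase 'c': 0 ⇒ 6;  out=∅∪out(6)={2}
  fail(4) 'ebc': from fail(3)=18 chase 'c': 18→0 ⇒ 6;  out=∅∪out(6)={2}
  fail(9) 'aae': from fail(8)=7 chase 'e': 7 ⇒ 13;  out=∅∪out(13)=∅
  fail(14) 'aee': from fail(13)=1 chase 'e': 1→0 ⇒ 1;  out=∅∪out(1)=∅
  fail(20) 'bec': from fail(19)=1 chase 'c': 1 ⇒ 2;  out=∅∪out(2)={0,2}
  fail(24) 'ccb': from fail(23)=6 chase 'b': 6→0 ⇒ 18;  out={7}∪out(18)={7}
  fail(5) 'ebca': from fail(4)=6 chase 'a': 6→0 ⇒ 7;  out={1}∪out(7)={1}
  fail(10) 'aaec': from fail(9)=13 chase 'c': 13→1 ⇒ 2;  out={3}∪out(2)={0,2,3}
  fail(15) 'aeed': from fail(14)=1 chase 'd': 1→0 ⇒ 11;  out=∅∪out(11)=∅
  fail(21) 'becc': from fail(20)=2 chase 'c': 2→6 ⇒ 23;  out=∅∪out(23)={2}
  fail(16) 'aeedc': from fail(15)=11 chase 'c': 11→0 ⇒ 6;  out=∅∪out(6)={2}
  fail(22) 'beccb': from fail(21)=23 chase 'b': 23 ⇒ 24;  out={6}∪out(24)={6,7}
  fail(17) 'aeedcc': from fail(16)=6 chase 'c': 6 ⇒ 23;  out={5}∪out(23)={2,5}

Run:
pos 0 'c': at 6  → match P2@[0:0]
pos 1 'c': at 23  → match P2@[1:1]
pos 2 'a': at 7 ·f
pos 3 'a': at 8
pos 4 'e': at 9
pos 5 'c': at 10  → match P0@[4:5],P2@[5:5],P3@[2:5]
pos 6 'd': at 11 ·f
pos 7 'd': at 11 ·f
pos 8 'e': at 12  → match P4@[7:8]
pos 9 'c': at 2 ·f  → match P0@[8:9],P2@[9:9]
pos 10 'b': at 18 ·f
pos 11 'd': at 11 ·f
pos 12 'c': at 6 ·f  → match P2@[12:12]
pos 13 'c': at 23  → match P2@[13:13]
pos 14 'b': at 24  → match P7@[12:14]
pos 15 'b': at 18 ·f
pos 16 'e': at 19
pos 17 'c': at 20  → match P0@[16:17],P2@[17:17]
pos 18 'c': at 21  → match P2@[18:18]
pos 19 'b': at 22  → match P6@[15:19],P7@[17:19]
pos 20 'a': at 7 ·f
pos 21 'd': at 11 ·f
pos 22 'e': at 12  → match P4@[21:22]
pos 23 'a': at 7 ·f
pos 24 'b': at 18 ·f
pos 25 'e': at 19
pos 26 'c': at 20  → match P0@[25:26],P2@[26:26]
pos 27 'c': at 21  → match P2@[27:27]
pos 28 'b': at 22  → match P6@[24:28],P7@[26:28]
pos 29 'd': at 11 ·f
pos 30 'b': at 18 ·f
pos 31 'e': at 19
pos 32 'c': at 20  → match P0@[31:32],P2@[32:32]
pos 33 'c': at 21  → match P2@[33:33]
pos 34 'b': at 22  → match P6@[30:34],P7@[32:34]
pos 35 'c': at 6 ·f  → match P2@[35:35]
pos 36 'c': at 23  → match P2@[36:36]
pos 37 'b': at 24  → match P7@[35:37]
pos 38 'c': at 6 ·f  → match P2@[38:38]

All matches (sorted): [[0,2],[1,2],[5,0],[5,2],[5,3],[8,4],[9,0],[9,2],[12,2],[13,2],[14,7],[17,0],[17,2],[18,2],[19,6],[19,7],[22,4],[26,0],[26,2],[27,2],[28,6],[28,7],[32,0],[32,2],[33,2],[34,6],[34,7],[35,2],[36,2],[37,7],[38,2]]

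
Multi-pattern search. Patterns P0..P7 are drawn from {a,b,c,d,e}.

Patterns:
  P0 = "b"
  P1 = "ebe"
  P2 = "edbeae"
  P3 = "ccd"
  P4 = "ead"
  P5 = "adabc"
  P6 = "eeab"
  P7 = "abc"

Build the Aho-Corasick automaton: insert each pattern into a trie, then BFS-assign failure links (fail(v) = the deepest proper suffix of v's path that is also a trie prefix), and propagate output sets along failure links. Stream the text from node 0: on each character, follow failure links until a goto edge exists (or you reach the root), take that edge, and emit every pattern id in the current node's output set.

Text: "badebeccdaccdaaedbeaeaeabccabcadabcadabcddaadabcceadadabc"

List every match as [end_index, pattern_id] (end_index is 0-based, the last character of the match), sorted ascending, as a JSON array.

Construct AC machine:
Trie nodes:
  0='ε' goto a→15 b→1 c→10 e→2
  1='b' goto ·  [P0 ends]
  2='e' goto a→13 b→3 d→5 e→20
  3='eb' goto e→4
  4='ebe' goto ·  [P1 ends]
  5='ed' goto b→6
  6='edb' goto e→7
  7='edbe' goto a→8
  8='edbea' goto e→9
  9='edbeae' goto ·  [P2 ends]
  10='c' goto c→11
  11='cc' goto d→12
  12='ccd' goto ·  [P3 ends]
  13='ea' goto d→14
  14='ead' goto ·  [P4 ends]
  15='a' goto b→23 d→16
  16='ad' goto a→17
  17='ada' goto b→18
  18='adab' goto c→19
  19='adabc' goto ·  [P5 ends]
  20='ee' goto a→21
  21='eea' goto b→22
  22='eeab' goto ·  [P6 ends]
  23='ab' goto c→24
  24='abc' goto ·  [P7 ends]

Failure links (BFS by depth):
  n1('b'): parent n0 fail=0; on 'b' 0 → fail=0;  out {0}∪∅={0}
  n2('e'): parent n0 fail=0; on 'e' 0 → fail=0;  out ∅∪∅=∅
  n10('c'): parent n0 fail=0; on 'c' 0 → fail=0;  out ∅∪∅=∅
  n15('a'): parent n0 fail=0; on 'a' 0 → fail=0;  out ∅∪∅=∅
  n3('eb'): parent n2 fail=0; on 'b' 0 → fail=1;  out ∅∪{0}={0}
  n5('ed'): parent n2 fail=0; on 'd' 0 → fail=0;  out ∅∪∅=∅
  n11('cc'): parent n10 fail=0; on 'c' 0 → fail=10;  out ∅∪∅=∅
  n13('ea'): parent n2 fail=0; on 'a' 0 → fail=15;  out ∅∪∅=∅
  n16('ad'): parent n15 fail=0; on 'd' 0 → fail=0;  out ∅∪∅=∅
  n20('ee'): parent n2 fail=0; on 'e' 0 → fail=2;  out ∅∪∅=∅
  n23('ab'): parent n15 fail=0; on 'b' 0 → fail=1;  out ∅∪{0}={0}
  n4('ebe'): parent n3 fail=1; on 'e' 1→0 → fail=2;  out {1}∪∅={1}
  n6('edb'): parent n5 fail=0; on 'b' 0 → fail=1;  out ∅∪{0}={0}
  n12('ccd'): parent n11 fail=10; on 'd' 10→0 → fail=0;  out {3}∪∅={3}
  n14('ead'): parent n13 fail=15; on 'd' 15 → fail=16;  out {4}∪∅={4}
  n17('ada'): parent n16 fail=0; on 'a' 0 → fail=15;  out ∅∪∅=∅
  n21('eea'): parent n20 fail=2; on 'a' 2 → fail=13;  out ∅∪∅=∅
  n24('abc'): parent n23 fail=1; on 'c' 1→0 → fail=10;  out {7}∪∅={7}
  n7('edbe'): parent n6 fail=1; on 'e' 1→0 → fail=2;  out ∅∪∅=∅
  n18('adab'): parent n17 fail=15; on 'b' 15 → fail=23;  out ∅∪{0}={0}
  n22('eeab'): parent n21 fail=13; on 'b' 13→15 → fail=23;  out {6}∪{0}={0,6}
  n8('edbea'): parent n7 fail=2; on 'a' 2 → fail=13;  out ∅∪∅=∅
  n19('adabc'): parent n18 fail=23; on 'c' 23 → fail=24;  out {5}∪{7}={5,7}
  n9('edbeae'): parent n8 fail=13; on 'e' 13→15→0 → fail=2;  out {2}∪∅={2}

Scan:
i=0 'b': node 0→1  emit P0@[0:0]
i=1 'a': node 1→15 (fail-walked)
i=2 'd': node 15→16
i=3 'e': node 16→2 (fail-walked)
i=4 'b': node 2→3  emit P0@[4:4]
i=5 'e': node 3→4  emit P1@[3:5]
i=6 'c': node 4→10 (fail-walked)
i=7 'c': node 10→11
i=8 'd': node 11→12  emit P3@[6:8]
i=9 'a': node 12→15 (fail-walked)
i=10 'c': node 15→10 (fail-walked)
i=11 'c': node 10→11
i=12 'd': node 11→12  emit P3@[10:12]
i=13 'a': node 12→15 (fail-walked)
i=14 'a': node 15→15 (fail-walked)
i=15 'e': node 15→2 (fail-walked)
i=16 'd': node 2→5
i=17 'b': node 5→6  emit P0@[17:17]
i=18 'e': node 6→7
i=19 'a': node 7→8
i=20 'e': node 8→9  emit P2@[15:20]
i=21 'a': node 9→13 (fail-walked)
i=22 'e': node 13→2 (fail-walked)
i=23 'a': node 2→13
i=24 'b': node 13→23 (fail-walked)  emit P0@[24:24]
i=25 'c': node 23→24  emit P7@[23:25]
i=26 'c': node 24→11 (fail-walked)
i=27 'a': node 11→15 (fail-walked)
i=28 'b': node 15→23  emit P0@[28:28]
i=29 'c': node 23→24  emit P7@[27:29]
i=30 'a': node 24→15 (fail-walked)
i=31 'd': node 15→16
i=32 'a': node 16→17
i=33 'b': node 17→18  emit P0@[33:33]
i=34 'c': node 18→19  emit P5@[30:34],P7@[32:34]
i=35 'a': node 19→15 (fail-walked)
i=36 'd': node 15→16
i=37 'a': node 16→17
i=38 'b': node 17→18  emit P0@[38:38]
i=39 'c': node 18→19  emit P5@[35:39],P7@[37:39]
i=40 'd': node 19→0 (fail-walked)
i=41 'd': node 0→0
i=42 'a': node 0→15
i=43 'a': node 15→15 (fail-walked)
i=44 'd': node 15→16
i=45 'a': node 16→17
i=46 'b': node 17→18  emit P0@[46:46]
i=47 'c': node 18→19  emit P5@[43:47],P7@[45:47]
i=48 'c': node 19→11 (fail-walked)
i=49 'e': node 11→2 (fail-walked)
i=50 'a': node 2→13
i=51 'd': node 13→14  emit P4@[49:51]
i=52 'a': node 14→17 (fail-walked)
i=53 'd': node 17→16 (fail-walked)
i=54 'a': node 16→17
i=55 'b': node 17→18  emit P0@[55:55]
i=56 'c': node 18→19  emit P5@[52:56],P7@[54:56]

Result: [[0,0],[4,0],[5,1],[8,3],[12,3],[17,0],[20,2],[24,0],[25,7],[28,0],[29,7],[33,0],[34,5],[34,7],[38,0],[39,5],[39,7],[46,0],[47,5],[47,7],[51,4],[55,0],[56,5],[56,7]]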